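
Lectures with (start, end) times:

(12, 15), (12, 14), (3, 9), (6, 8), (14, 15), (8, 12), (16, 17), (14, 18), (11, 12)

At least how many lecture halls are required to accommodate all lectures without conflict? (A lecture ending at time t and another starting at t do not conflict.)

3

Count concurrent intervals with a sweep; the peak is the room count.
starts: [3, 6, 8, 11, 12, 12, 14, 14, 16]
ends:   [8, 9, 12, 12, 14, 15, 15, 17, 18]
s3→1 s6→2 e8→1 s8→2 e9→1 s11→2 e12→1 e12→0 s12→1 s12→2 e14→1 s14→2 s14→3  — peak 3.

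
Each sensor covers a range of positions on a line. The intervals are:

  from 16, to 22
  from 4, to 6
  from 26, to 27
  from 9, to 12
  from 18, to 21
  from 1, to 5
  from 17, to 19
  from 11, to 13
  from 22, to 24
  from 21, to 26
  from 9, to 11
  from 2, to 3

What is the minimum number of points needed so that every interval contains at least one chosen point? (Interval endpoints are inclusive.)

6

Process intervals by earliest right end; each time one isn't hit yet, stab at its right endpoint.
Sorted: [2,3] [1,5] [4,6] [9,11] [9,12] [11,13] [17,19] [18,21] [16,22] [22,24] [21,26] [26,27]
{[2,3],[1,5]} hit by 3; {[4,6]} hit by 6; {[9,11],[9,12],[11,13]} hit by 11; {[17,19],[18,21],[16,22]} hit by 19; {[22,24],[21,26]} hit by 24; {[26,27]} hit by 27.
Points: 3, 6, 11, 19, 24, 27 (6 total).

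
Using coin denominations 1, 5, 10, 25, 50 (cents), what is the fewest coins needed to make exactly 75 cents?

75 − 1×50→25 − 1×25→0
Total coins = 1 + 1 = 2

2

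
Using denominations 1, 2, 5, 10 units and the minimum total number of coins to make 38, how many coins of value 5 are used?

1

Greedy: take as many of the largest coin as possible, then repeat with the remainder.
38 = 3×10 + 1×5 + 1×2 + 1×1
Count of 5: 1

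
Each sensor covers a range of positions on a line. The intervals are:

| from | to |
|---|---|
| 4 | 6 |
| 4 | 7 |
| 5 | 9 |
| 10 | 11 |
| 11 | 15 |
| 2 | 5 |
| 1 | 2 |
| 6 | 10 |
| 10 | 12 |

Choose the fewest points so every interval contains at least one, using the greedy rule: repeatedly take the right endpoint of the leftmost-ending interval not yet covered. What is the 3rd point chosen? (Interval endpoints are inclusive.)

Process intervals by earliest right end; each time one isn't hit yet, stab at its right endpoint.
By right end: [1,2]  [2,5]  [4,6]  [4,7]  [5,9]  [6,10]  [10,11]  [10,12]  [11,15]
[1,2] uncovered → point at 2; [4,6] uncovered → point at 6; [10,11] uncovered → point at 11.
Points: 2, 6, 11 (3 total).

11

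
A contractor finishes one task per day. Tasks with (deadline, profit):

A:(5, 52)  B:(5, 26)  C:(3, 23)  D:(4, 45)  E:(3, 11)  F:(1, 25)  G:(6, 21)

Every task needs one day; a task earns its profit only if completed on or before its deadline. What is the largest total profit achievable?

192

Profit order: A=52 D=45 B=26 F=25 C=23 G=21 E=11
Assign: A→slot 5, D→slot 4, B→slot 3, F→slot 1, C→slot 2, G→slot 6, E skipped.
Slots: [1:F] [2:C] [3:B] [4:D] [5:A] [6:G]
Profit = 25 + 23 + 26 + 45 + 52 + 21 = 192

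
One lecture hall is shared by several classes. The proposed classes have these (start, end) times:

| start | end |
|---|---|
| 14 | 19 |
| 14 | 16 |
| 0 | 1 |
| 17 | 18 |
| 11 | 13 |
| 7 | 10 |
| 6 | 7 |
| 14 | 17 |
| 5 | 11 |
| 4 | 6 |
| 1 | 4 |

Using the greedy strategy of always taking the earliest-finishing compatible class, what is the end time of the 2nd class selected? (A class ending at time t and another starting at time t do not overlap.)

4

Sorted by end: (0,1)  (1,4)  (4,6)  (6,7)  (7,10)  (5,11)  (11,13)  (14,16)  (14,17)  (17,18)  (14,19)
take (0,1); take (1,4); take (4,6); take (6,7); take (7,10); skip (5,11); take (11,13); take (14,16); take (17,18).
Selected: (0,1) (1,4) (4,6) (6,7) (7,10) (11,13) (14,16) (17,18)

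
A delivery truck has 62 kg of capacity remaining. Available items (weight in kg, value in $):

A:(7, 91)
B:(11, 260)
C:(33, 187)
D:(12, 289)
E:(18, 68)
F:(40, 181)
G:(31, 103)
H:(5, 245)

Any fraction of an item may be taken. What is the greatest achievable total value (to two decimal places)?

Greedy by value/weight ratio, highest first.
Ratios (sorted): H 49.00, D 24.08, B 23.64, A 13.00, C 5.67, F 4.53, E 3.78, G 3.32
take H (5 @ 245); take D (12 @ 289); take B (11 @ 260); take A (7 @ 91); take 27/33 of C → 153.00. Capacity used 62/62.
Total value = 1038.00

1038.00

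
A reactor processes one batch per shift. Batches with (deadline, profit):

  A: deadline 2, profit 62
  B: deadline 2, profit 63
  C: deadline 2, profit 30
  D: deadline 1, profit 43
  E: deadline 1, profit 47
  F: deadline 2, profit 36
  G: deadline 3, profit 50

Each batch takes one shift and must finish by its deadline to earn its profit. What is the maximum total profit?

Profit order: B=63 A=62 G=50 E=47 D=43 F=36 C=30
Assign: B→slot 2, A→slot 1, G→slot 3, E skipped, D skipped, F skipped, C skipped.
Slots: [1:A] [2:B] [3:G]
Profit = 62 + 63 + 50 = 175

175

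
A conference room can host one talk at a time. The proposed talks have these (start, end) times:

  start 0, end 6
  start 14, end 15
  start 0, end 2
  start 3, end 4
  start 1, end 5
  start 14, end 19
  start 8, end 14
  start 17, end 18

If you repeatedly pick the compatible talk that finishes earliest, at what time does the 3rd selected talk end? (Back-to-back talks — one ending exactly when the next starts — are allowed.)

By end time: (0,2), (3,4), (1,5), (0,6), (8,14), (14,15), (17,18), (14,19).
Pick (0,2); next start ≥ 2 → (3,4); next start ≥ 4 → (8,14); next start ≥ 14 → (14,15); next start ≥ 15 → (17,18).
Selected: (0,2) (3,4) (8,14) (14,15) (17,18)

14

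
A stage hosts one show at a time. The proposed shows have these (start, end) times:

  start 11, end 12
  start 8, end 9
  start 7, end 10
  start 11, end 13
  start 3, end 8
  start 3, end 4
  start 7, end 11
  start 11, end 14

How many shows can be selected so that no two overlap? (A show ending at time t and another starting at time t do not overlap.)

Sorted by end: (3,4)  (3,8)  (8,9)  (7,10)  (7,11)  (11,12)  (11,13)  (11,14)
take (3,4); take (8,9); take (11,12).
Selected 3 shows.

3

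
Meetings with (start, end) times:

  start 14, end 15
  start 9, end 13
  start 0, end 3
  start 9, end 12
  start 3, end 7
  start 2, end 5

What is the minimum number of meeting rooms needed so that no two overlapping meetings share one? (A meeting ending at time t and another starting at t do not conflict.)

Events (time:±→running): 0:+→1 2:+→2 … peak 2.

2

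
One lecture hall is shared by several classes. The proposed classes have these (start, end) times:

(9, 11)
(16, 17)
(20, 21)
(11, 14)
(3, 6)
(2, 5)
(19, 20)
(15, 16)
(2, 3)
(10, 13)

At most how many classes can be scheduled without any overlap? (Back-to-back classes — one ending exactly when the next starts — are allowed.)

8

By end time: (2,3), (2,5), (3,6), (9,11), (10,13), (11,14), (15,16), (16,17), (19,20), (20,21).
Pick (2,3); next start ≥ 3 → (3,6); next start ≥ 6 → (9,11); next start ≥ 11 → (11,14); next start ≥ 14 → (15,16); next start ≥ 16 → (16,17); next start ≥ 17 → (19,20); next start ≥ 20 → (20,21).
Selected 8 classes.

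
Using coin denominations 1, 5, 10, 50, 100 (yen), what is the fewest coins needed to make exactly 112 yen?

Use the largest denomination that fits, subtract, and repeat.
112 = 1×100 + 1×10 + 2×1
Total coins = 1 + 1 + 2 = 4

4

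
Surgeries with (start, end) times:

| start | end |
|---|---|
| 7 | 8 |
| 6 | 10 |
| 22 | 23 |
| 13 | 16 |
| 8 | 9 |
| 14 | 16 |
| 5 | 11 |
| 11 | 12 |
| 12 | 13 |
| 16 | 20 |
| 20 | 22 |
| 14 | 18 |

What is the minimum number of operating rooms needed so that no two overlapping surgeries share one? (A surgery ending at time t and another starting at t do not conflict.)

Count concurrent intervals with a sweep; the peak is the room count.
starts: [5, 6, 7, 8, 11, 12, 13, 14, 14, 16, 20, 22]
ends:   [8, 9, 10, 11, 12, 13, 16, 16, 18, 20, 22, 23]
s5→1 s6→2 s7→3  — peak 3.

3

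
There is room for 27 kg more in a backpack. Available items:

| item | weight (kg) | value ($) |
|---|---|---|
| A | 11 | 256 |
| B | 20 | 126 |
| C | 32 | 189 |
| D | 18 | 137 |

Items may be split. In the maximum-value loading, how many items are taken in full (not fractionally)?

Greedy by value/weight ratio, highest first.
Ratios (sorted): A 23.27, D 7.61, B 6.30, C 5.91
take A (11 @ 256); take 16/18 of D → 121.78. Capacity used 27/27.
1 item(s) taken whole; one partial (take 16/18 of D).

1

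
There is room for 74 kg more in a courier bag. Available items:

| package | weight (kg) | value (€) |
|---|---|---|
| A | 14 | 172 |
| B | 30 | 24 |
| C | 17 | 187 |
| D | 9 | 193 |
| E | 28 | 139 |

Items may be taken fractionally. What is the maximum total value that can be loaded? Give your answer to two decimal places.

695.80

Sort by value per unit weight and fill in that order.
Ratios (sorted): D 21.44, A 12.29, C 11.00, E 4.96, B 0.80
take D (9 @ 193); take A (14 @ 172); take C (17 @ 187); take E (28 @ 139); take 6/30 of B → 4.80. Capacity used 74/74.
Total value = 695.80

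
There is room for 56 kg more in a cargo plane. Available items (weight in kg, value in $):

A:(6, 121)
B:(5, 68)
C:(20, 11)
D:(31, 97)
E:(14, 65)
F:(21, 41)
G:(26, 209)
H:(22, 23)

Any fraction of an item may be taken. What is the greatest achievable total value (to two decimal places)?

478.65

Greedy by value/weight ratio, highest first.
Order: A (121/6=20.17) > B (68/5=13.60) > G (209/26=8.04) > E (65/14=4.64) > D (97/31=3.13) > F (41/21=1.95) > H (23/22=1.05) > C (11/20=0.55)
Fill: take A (6 @ 121) → take B (5 @ 68) → take G (26 @ 209) → take E (14 @ 65) → take 5/31 of D → 15.65; 56/56 used.
Total value = 478.65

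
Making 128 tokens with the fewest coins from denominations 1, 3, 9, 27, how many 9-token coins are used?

2

Greedy: take as many of the largest coin as possible, then repeat with the remainder.
128 − 4×27→20 − 2×9→2 − 2×1→0
Count of 9: 2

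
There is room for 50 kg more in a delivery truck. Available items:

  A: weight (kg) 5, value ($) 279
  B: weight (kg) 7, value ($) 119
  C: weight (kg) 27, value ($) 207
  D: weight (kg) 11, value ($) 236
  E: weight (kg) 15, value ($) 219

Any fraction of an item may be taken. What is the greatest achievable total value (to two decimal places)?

Greedy by value/weight ratio, highest first.
Ratios (sorted): A 55.80, D 21.45, B 17.00, E 14.60, C 7.67
take A (5 @ 279); take D (11 @ 236); take B (7 @ 119); take E (15 @ 219); take 12/27 of C → 92.00. Capacity used 50/50.
Total value = 945.00

945.00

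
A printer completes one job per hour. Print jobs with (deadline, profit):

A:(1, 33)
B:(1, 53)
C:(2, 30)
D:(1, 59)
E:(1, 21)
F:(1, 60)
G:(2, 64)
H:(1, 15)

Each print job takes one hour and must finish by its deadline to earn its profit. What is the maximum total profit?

By profit: G(d2,64), F(d1,60), D(d1,59), B(d1,53), A(d1,33), C(d2,30), E(d1,21), H(d1,15)
G→slot 2; F→slot 1; D skipped; B skipped; A skipped; C skipped; E skipped; H skipped.
Profit = 60 + 64 = 124

124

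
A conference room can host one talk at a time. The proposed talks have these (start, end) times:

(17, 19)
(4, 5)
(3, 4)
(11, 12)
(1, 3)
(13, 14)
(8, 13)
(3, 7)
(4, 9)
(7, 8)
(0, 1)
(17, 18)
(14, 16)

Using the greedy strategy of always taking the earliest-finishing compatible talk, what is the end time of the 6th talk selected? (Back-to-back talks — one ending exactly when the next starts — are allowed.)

Order by finish time; keep every interval that doesn't clash with the previous kept one.
By end time: (0,1), (1,3), (3,4), (4,5), (3,7), (7,8), (4,9), (11,12), (8,13), (13,14), (14,16), (17,18), (17,19).
Pick (0,1); next start ≥ 1 → (1,3); next start ≥ 3 → (3,4); next start ≥ 4 → (4,5); next start ≥ 5 → (7,8); next start ≥ 8 → (11,12); next start ≥ 12 → (13,14); next start ≥ 14 → (14,16); next start ≥ 16 → (17,18).
Selected: (0,1) (1,3) (3,4) (4,5) (7,8) (11,12) (13,14) (14,16) (17,18)

12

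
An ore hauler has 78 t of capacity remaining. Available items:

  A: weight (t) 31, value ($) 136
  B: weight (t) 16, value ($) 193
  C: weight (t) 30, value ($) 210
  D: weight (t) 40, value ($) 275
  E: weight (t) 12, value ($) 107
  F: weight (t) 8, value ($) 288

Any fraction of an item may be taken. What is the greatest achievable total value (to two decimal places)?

Order: F (288/8=36.00) > B (193/16=12.06) > E (107/12=8.92) > C (210/30=7.00) > D (275/40=6.88) > A (136/31=4.39)
Fill: take F (8 @ 288) → take B (16 @ 193) → take E (12 @ 107) → take C (30 @ 210) → take 12/40 of D → 82.50; 78/78 used.
Total value = 880.50

880.50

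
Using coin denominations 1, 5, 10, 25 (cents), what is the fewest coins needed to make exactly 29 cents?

29 − 1×25→4 − 4×1→0
Total coins = 1 + 4 = 5

5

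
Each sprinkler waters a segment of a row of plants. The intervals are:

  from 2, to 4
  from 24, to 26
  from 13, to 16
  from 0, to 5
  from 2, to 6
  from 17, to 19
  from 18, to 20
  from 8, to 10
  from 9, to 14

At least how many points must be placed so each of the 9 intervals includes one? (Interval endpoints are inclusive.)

5

Process intervals by earliest right end; each time one isn't hit yet, stab at its right endpoint.
By right end: [2,4]  [0,5]  [2,6]  [8,10]  [9,14]  [13,16]  [17,19]  [18,20]  [24,26]
[2,4] uncovered → point at 4; [8,10] uncovered → point at 10; [13,16] uncovered → point at 16; [17,19] uncovered → point at 19; [24,26] uncovered → point at 26.
Points: 4, 10, 16, 19, 26 (5 total).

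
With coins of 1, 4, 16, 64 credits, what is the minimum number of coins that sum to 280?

7

280 − 4×64→24 − 1×16→8 − 2×4→0
Total coins = 4 + 1 + 2 = 7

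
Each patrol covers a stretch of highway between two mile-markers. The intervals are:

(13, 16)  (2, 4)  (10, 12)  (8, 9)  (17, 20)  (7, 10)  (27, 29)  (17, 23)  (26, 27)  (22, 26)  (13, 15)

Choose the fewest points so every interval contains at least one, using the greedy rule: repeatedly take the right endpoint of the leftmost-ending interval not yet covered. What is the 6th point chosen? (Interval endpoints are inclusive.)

Sort by right endpoint; whenever an interval is uncovered, place a point at its right end.
By right end: [2,4]  [8,9]  [7,10]  [10,12]  [13,15]  [13,16]  [17,20]  [17,23]  [22,26]  [26,27]  [27,29]
[2,4] uncovered → point at 4; [8,9] uncovered → point at 9; [10,12] uncovered → point at 12; [13,15] uncovered → point at 15; [17,20] uncovered → point at 20; [22,26] uncovered → point at 26; [27,29] uncovered → point at 29.
Points: 4, 9, 12, 15, 20, 26, 29 (7 total).

26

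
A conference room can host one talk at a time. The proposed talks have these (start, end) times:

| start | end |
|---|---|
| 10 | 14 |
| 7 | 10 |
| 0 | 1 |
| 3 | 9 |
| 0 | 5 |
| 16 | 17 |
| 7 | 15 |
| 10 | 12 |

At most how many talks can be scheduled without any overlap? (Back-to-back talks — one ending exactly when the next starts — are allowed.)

4

Greedy by earliest finish: after sorting by end time, pick each interval compatible with the last pick.
Sorted by end: (0,1)  (0,5)  (3,9)  (7,10)  (10,12)  (10,14)  (7,15)  (16,17)
take (0,1); take (3,9); take (10,12); take (16,17).
Selected 4 talks.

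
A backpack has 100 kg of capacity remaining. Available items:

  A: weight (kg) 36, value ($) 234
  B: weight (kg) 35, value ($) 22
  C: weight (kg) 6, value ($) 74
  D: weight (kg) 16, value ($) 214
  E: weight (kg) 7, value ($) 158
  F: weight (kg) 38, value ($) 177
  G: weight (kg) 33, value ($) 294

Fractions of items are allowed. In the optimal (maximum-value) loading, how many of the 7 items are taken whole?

5

Sort by value per unit weight and fill in that order.
Ratios (sorted): E 22.57, D 13.38, C 12.33, G 8.91, A 6.50, F 4.66, B 0.63
take E (7 @ 158); take D (16 @ 214); take C (6 @ 74); take G (33 @ 294); take A (36 @ 234); take 2/38 of F → 9.32. Capacity used 100/100.
5 item(s) taken whole; one partial (take 2/38 of F).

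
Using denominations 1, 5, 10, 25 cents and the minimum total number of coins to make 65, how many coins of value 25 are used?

65 = 2×25 + 1×10 + 1×5
Count of 25: 2

2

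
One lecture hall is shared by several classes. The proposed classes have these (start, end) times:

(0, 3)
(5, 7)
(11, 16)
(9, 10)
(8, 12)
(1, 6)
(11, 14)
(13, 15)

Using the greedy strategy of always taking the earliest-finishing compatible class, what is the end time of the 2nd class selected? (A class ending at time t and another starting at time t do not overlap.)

7

Greedy by earliest finish: after sorting by end time, pick each interval compatible with the last pick.
Sorted by end: (0,3)  (1,6)  (5,7)  (9,10)  (8,12)  (11,14)  (13,15)  (11,16)
take (0,3); take (5,7); take (9,10); take (11,14); skip (13,15); skip (11,16).
Selected: (0,3) (5,7) (9,10) (11,14)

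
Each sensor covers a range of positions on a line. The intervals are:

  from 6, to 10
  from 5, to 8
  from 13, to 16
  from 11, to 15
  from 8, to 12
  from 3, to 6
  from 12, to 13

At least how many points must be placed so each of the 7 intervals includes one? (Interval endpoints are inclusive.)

3

Process intervals by earliest right end; each time one isn't hit yet, stab at its right endpoint.
By right end: [3,6]  [5,8]  [6,10]  [8,12]  [12,13]  [11,15]  [13,16]
[3,6] uncovered → point at 6; [8,12] uncovered → point at 12; [13,16] uncovered → point at 16.
Points: 6, 12, 16 (3 total).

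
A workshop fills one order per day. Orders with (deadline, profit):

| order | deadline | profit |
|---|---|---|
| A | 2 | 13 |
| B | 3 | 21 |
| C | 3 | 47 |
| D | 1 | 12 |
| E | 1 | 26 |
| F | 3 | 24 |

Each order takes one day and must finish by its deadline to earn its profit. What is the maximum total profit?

By profit: C(d3,47), E(d1,26), F(d3,24), B(d3,21), A(d2,13), D(d1,12)
C→slot 3; E→slot 1; F→slot 2; B skipped; A skipped; D skipped.
Profit = 26 + 24 + 47 = 97

97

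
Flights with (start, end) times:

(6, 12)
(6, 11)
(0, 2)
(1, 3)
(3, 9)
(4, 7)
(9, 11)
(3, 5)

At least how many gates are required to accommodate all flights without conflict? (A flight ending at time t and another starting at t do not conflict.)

4

The answer is the maximum number of intervals overlapping at any instant.
Events (time:±→running): 0:+→1 1:+→2 2:-→1 3:-→0 3:+→1 3:+→2 4:+→3 5:-→2 6:+→3 6:+→4 … peak 4.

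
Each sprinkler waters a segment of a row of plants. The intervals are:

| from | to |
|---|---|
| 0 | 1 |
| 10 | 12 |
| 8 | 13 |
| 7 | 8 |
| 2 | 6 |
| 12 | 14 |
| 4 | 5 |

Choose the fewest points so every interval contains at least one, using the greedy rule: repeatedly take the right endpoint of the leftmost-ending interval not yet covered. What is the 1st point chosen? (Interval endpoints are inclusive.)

1

By right end: [0,1]  [4,5]  [2,6]  [7,8]  [10,12]  [8,13]  [12,14]
[0,1] uncovered → point at 1; [4,5] uncovered → point at 5; [7,8] uncovered → point at 8; [10,12] uncovered → point at 12.
Points: 1, 5, 8, 12 (4 total).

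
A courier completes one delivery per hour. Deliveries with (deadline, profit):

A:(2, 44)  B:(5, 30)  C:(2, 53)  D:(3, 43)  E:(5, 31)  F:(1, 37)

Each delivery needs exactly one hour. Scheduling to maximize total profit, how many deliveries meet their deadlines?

Sort by profit descending; place each in the latest free slot ≤ its deadline.
Profit order: C=53 A=44 D=43 F=37 E=31 B=30
Assign: C→slot 2, A→slot 1, D→slot 3, F skipped, E→slot 5, B→slot 4.
Slots: [1:A] [2:C] [3:D] [4:B] [5:E]
5 of 6 scheduled.

5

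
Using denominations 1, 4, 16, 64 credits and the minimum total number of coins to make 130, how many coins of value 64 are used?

Greedy: take as many of the largest coin as possible, then repeat with the remainder.
130 = 2×64 + 2×1
Count of 64: 2

2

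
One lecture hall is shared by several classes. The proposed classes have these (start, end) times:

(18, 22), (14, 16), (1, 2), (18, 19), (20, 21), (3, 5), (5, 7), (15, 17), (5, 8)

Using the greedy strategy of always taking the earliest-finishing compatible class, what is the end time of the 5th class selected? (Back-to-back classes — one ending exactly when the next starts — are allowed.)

Sorted by end: (1,2)  (3,5)  (5,7)  (5,8)  (14,16)  (15,17)  (18,19)  (20,21)  (18,22)
take (1,2); take (3,5); take (5,7); take (14,16); skip (15,17); take (18,19); take (20,21); skip (18,22).
Selected: (1,2) (3,5) (5,7) (14,16) (18,19) (20,21)

19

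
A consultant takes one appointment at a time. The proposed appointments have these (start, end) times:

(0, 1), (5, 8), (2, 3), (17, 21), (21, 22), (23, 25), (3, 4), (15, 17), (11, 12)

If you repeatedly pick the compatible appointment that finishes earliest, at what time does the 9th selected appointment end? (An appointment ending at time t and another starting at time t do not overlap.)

25

Sorted by end: (0,1)  (2,3)  (3,4)  (5,8)  (11,12)  (15,17)  (17,21)  (21,22)  (23,25)
take (0,1); take (2,3); take (3,4); take (5,8); take (11,12); take (15,17); take (17,21); take (21,22); take (23,25).
Selected: (0,1) (2,3) (3,4) (5,8) (11,12) (15,17) (17,21) (21,22) (23,25)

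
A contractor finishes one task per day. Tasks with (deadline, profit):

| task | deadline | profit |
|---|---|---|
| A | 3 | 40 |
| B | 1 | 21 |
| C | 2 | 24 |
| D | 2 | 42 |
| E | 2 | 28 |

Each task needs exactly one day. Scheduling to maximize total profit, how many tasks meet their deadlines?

Profit order: D=42 A=40 E=28 C=24 B=21
Assign: D→slot 2, A→slot 3, E→slot 1, C skipped, B skipped.
Slots: [1:E] [2:D] [3:A]
3 of 5 scheduled.

3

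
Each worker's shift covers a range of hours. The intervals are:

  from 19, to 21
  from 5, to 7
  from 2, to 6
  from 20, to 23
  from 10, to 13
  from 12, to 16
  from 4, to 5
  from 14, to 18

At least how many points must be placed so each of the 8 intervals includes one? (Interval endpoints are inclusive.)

4

Sorted: [4,5] [2,6] [5,7] [10,13] [12,16] [14,18] [19,21] [20,23]
{[4,5],[2,6],[5,7]} hit by 5; {[10,13],[12,16]} hit by 13; {[14,18]} hit by 18; {[19,21],[20,23]} hit by 21.
Points: 5, 13, 18, 21 (4 total).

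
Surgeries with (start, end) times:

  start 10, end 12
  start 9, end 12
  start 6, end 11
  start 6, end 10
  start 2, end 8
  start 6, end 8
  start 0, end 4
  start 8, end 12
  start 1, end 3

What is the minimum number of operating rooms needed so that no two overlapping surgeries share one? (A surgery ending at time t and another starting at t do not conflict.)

4

The answer is the maximum number of intervals overlapping at any instant.
starts: [0, 1, 2, 6, 6, 6, 8, 9, 10]
ends:   [3, 4, 8, 8, 10, 11, 12, 12, 12]
s0→1 s1→2 s2→3 e3→2 e4→1 s6→2 s6→3 s6→4  — peak 4.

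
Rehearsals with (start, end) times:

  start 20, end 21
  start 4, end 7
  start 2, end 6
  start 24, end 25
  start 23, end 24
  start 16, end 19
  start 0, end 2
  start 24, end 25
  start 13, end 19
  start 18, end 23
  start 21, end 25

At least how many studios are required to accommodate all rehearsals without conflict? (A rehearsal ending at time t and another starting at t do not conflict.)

3

Count concurrent intervals with a sweep; the peak is the room count.
starts: [0, 2, 4, 13, 16, 18, 20, 21, 23, 24, 24]
ends:   [2, 6, 7, 19, 19, 21, 23, 24, 25, 25, 25]
s0→1 e2→0 s2→1 s4→2 e6→1 e7→0 s13→1 s16→2 s18→3  — peak 3.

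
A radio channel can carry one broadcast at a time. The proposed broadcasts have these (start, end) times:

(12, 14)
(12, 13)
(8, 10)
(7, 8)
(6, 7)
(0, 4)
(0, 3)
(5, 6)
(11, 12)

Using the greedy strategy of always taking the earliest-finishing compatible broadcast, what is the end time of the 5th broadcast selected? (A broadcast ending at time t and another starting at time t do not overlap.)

Greedy by earliest finish: after sorting by end time, pick each interval compatible with the last pick.
By end time: (0,3), (0,4), (5,6), (6,7), (7,8), (8,10), (11,12), (12,13), (12,14).
Pick (0,3); next start ≥ 3 → (5,6); next start ≥ 6 → (6,7); next start ≥ 7 → (7,8); next start ≥ 8 → (8,10); next start ≥ 10 → (11,12); next start ≥ 12 → (12,13).
Selected: (0,3) (5,6) (6,7) (7,8) (8,10) (11,12) (12,13)

10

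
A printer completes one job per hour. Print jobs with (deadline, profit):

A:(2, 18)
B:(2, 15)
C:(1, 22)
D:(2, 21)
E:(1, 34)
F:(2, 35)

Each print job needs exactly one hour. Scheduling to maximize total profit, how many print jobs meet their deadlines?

Profit order: F=35 E=34 C=22 D=21 A=18 B=15
Assign: F→slot 2, E→slot 1, C skipped, D skipped, A skipped, B skipped.
Slots: [1:E] [2:F]
2 of 6 scheduled.

2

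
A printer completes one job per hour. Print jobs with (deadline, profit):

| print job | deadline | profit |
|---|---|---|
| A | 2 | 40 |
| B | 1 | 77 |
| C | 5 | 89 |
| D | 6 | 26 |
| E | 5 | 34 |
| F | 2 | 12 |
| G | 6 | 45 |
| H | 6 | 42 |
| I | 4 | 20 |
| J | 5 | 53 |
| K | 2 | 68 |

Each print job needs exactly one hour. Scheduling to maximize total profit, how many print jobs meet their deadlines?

6

Profit order: C=89 B=77 K=68 J=53 G=45 H=42 A=40 E=34 D=26 I=20 F=12
Assign: C→slot 5, B→slot 1, K→slot 2, J→slot 4, G→slot 6, H→slot 3, A skipped, E skipped, D skipped, I skipped, F skipped.
Slots: [1:B] [2:K] [3:H] [4:J] [5:C] [6:G]
6 of 11 scheduled.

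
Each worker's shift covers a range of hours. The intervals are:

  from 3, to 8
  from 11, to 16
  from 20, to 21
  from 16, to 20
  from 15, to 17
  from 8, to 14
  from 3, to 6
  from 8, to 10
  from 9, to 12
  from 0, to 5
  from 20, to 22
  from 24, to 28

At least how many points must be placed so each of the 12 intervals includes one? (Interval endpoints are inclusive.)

Process intervals by earliest right end; each time one isn't hit yet, stab at its right endpoint.
By right end: [0,5]  [3,6]  [3,8]  [8,10]  [9,12]  [8,14]  [11,16]  [15,17]  [16,20]  [20,21]  [20,22]  [24,28]
[0,5] uncovered → point at 5; [8,10] uncovered → point at 10; [11,16] uncovered → point at 16; [20,21] uncovered → point at 21; [24,28] uncovered → point at 28.
Points: 5, 10, 16, 21, 28 (5 total).

5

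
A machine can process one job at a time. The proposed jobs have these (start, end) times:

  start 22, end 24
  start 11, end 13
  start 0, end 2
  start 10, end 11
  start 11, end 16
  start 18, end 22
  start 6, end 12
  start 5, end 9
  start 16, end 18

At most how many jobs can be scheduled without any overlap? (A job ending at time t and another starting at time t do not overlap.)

7

Greedy by earliest finish: after sorting by end time, pick each interval compatible with the last pick.
Sorted by end: (0,2)  (5,9)  (10,11)  (6,12)  (11,13)  (11,16)  (16,18)  (18,22)  (22,24)
take (0,2); take (5,9); take (10,11); take (11,13); take (16,18); take (18,22); take (22,24).
Selected 7 jobs.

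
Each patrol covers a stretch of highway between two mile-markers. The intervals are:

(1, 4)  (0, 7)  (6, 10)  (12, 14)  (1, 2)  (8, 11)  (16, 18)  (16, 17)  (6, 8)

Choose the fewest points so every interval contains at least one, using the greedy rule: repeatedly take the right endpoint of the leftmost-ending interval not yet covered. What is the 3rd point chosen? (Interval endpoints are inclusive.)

14

By right end: [1,2]  [1,4]  [0,7]  [6,8]  [6,10]  [8,11]  [12,14]  [16,17]  [16,18]
[1,2] uncovered → point at 2; [6,8] uncovered → point at 8; [12,14] uncovered → point at 14; [16,17] uncovered → point at 17.
Points: 2, 8, 14, 17 (4 total).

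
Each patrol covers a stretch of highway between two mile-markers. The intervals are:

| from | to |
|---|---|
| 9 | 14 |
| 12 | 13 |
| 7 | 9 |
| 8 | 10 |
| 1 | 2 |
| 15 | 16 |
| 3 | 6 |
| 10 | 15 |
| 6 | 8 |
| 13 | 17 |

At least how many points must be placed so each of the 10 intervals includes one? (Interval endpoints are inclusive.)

5

Process intervals by earliest right end; each time one isn't hit yet, stab at its right endpoint.
Sorted: [1,2] [3,6] [6,8] [7,9] [8,10] [12,13] [9,14] [10,15] [15,16] [13,17]
{[1,2]} hit by 2; {[3,6],[6,8]} hit by 6; {[7,9],[8,10]} hit by 9; {[12,13],[9,14],[10,15]} hit by 13; {[15,16],[13,17]} hit by 16.
Points: 2, 6, 9, 13, 16 (5 total).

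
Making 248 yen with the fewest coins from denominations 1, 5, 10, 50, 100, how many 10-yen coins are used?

4

248 = 2×100 + 4×10 + 1×5 + 3×1
Count of 10: 4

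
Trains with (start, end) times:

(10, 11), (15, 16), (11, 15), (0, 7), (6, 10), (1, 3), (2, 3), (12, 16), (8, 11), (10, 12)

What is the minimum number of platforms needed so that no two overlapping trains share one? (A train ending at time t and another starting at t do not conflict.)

3

starts: [0, 1, 2, 6, 8, 10, 10, 11, 12, 15]
ends:   [3, 3, 7, 10, 11, 11, 12, 15, 16, 16]
s0→1 s1→2 s2→3  — peak 3.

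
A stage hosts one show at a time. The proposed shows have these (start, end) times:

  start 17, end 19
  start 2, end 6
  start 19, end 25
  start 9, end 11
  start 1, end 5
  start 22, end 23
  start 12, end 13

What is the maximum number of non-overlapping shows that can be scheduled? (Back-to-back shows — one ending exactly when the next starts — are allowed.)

5

Sort by end time and greedily take each interval whose start is ≥ the last chosen end.
Sorted by end: (1,5)  (2,6)  (9,11)  (12,13)  (17,19)  (22,23)  (19,25)
take (1,5); skip (2,6); take (9,11); take (12,13); take (17,19); take (22,23).
Selected 5 shows.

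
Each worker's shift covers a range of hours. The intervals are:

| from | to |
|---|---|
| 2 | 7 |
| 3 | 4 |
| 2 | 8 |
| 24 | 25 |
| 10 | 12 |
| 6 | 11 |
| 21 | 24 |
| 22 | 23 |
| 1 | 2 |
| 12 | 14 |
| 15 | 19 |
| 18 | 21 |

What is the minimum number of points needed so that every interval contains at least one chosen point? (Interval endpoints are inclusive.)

7

Process intervals by earliest right end; each time one isn't hit yet, stab at its right endpoint.
By right end: [1,2]  [3,4]  [2,7]  [2,8]  [6,11]  [10,12]  [12,14]  [15,19]  [18,21]  [22,23]  [21,24]  [24,25]
[1,2] uncovered → point at 2; [3,4] uncovered → point at 4; [6,11] uncovered → point at 11; [12,14] uncovered → point at 14; [15,19] uncovered → point at 19; [22,23] uncovered → point at 23; [24,25] uncovered → point at 25.
Points: 2, 4, 11, 14, 19, 23, 25 (7 total).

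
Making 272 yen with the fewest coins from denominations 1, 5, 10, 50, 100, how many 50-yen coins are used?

Greedy: take as many of the largest coin as possible, then repeat with the remainder.
272 = 2×100 + 1×50 + 2×10 + 2×1
Count of 50: 1

1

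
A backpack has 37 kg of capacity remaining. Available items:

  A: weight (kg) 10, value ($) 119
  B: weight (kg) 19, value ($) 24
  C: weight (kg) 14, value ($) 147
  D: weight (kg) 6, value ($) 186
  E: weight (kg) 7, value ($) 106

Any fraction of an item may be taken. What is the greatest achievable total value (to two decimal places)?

Order: D (186/6=31.00) > E (106/7=15.14) > A (119/10=11.90) > C (147/14=10.50) > B (24/19=1.26)
Fill: take D (6 @ 186) → take E (7 @ 106) → take A (10 @ 119) → take C (14 @ 147); 37/37 used.
Total value = 558.00

558.00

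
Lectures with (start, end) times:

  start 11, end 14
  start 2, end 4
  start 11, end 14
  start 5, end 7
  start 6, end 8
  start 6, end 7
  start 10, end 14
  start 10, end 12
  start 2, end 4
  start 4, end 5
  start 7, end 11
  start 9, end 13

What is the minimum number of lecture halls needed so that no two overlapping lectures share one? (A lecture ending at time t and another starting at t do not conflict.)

5

Count concurrent intervals with a sweep; the peak is the room count.
starts: [2, 2, 4, 5, 6, 6, 7, 9, 10, 10, 11, 11]
ends:   [4, 4, 5, 7, 7, 8, 11, 12, 13, 14, 14, 14]
s2→1 s2→2 e4→1 e4→0 s4→1 e5→0 s5→1 s6→2 s6→3 e7→2 e7→1 s7→2 e8→1 s9→2 s10→3 s10→4 e11→3 s11→4 s11→5  — peak 5.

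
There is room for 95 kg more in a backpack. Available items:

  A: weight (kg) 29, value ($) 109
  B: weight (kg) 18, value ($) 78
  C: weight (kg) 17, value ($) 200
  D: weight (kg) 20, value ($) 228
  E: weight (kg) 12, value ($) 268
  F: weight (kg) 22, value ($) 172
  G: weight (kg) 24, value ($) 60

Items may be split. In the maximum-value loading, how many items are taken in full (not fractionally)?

5

Sort by value per unit weight and fill in that order.
Ratios (sorted): E 22.33, C 11.76, D 11.40, F 7.82, B 4.33, A 3.76, G 2.50
take E (12 @ 268); take C (17 @ 200); take D (20 @ 228); take F (22 @ 172); take B (18 @ 78); take 6/29 of A → 22.55. Capacity used 95/95.
5 item(s) taken whole; one partial (take 6/29 of A).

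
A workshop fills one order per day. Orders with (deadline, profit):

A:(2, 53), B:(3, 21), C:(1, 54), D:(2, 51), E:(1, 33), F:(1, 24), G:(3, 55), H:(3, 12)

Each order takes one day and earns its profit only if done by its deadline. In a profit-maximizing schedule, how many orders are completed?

Sort by profit descending; place each in the latest free slot ≤ its deadline.
By profit: G(d3,55), C(d1,54), A(d2,53), D(d2,51), E(d1,33), F(d1,24), B(d3,21), H(d3,12)
G→slot 3; C→slot 1; A→slot 2; D skipped; E skipped; F skipped; B skipped; H skipped.
3 of 8 scheduled.

3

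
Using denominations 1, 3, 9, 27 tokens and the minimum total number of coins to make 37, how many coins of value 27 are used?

37 − 1×27→10 − 1×9→1 − 1×1→0
Count of 27: 1

1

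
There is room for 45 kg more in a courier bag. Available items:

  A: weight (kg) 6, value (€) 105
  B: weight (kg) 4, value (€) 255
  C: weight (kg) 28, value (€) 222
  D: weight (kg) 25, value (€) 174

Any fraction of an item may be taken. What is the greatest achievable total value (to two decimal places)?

Sort by value per unit weight and fill in that order.
Ratios (sorted): B 63.75, A 17.50, C 7.93, D 6.96
take B (4 @ 255); take A (6 @ 105); take C (28 @ 222); take 7/25 of D → 48.72. Capacity used 45/45.
Total value = 630.72

630.72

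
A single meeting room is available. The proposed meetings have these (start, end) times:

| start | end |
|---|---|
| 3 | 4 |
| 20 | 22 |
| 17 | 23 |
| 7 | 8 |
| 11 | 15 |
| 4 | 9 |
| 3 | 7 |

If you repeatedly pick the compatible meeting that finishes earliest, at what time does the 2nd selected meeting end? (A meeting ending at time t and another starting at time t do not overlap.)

8

By end time: (3,4), (3,7), (7,8), (4,9), (11,15), (20,22), (17,23).
Pick (3,4); next start ≥ 4 → (7,8); next start ≥ 8 → (11,15); next start ≥ 15 → (20,22).
Selected: (3,4) (7,8) (11,15) (20,22)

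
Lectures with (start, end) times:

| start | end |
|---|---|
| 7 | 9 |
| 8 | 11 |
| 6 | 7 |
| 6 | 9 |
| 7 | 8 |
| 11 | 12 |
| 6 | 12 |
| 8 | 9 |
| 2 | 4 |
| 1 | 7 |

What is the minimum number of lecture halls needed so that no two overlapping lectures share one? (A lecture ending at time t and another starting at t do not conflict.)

Count concurrent intervals with a sweep; the peak is the room count.
starts: [1, 2, 6, 6, 6, 7, 7, 8, 8, 11]
ends:   [4, 7, 7, 8, 9, 9, 9, 11, 12, 12]
s1→1 s2→2 e4→1 s6→2 s6→3 s6→4 e7→3 e7→2 s7→3 s7→4 e8→3 s8→4 s8→5  — peak 5.

5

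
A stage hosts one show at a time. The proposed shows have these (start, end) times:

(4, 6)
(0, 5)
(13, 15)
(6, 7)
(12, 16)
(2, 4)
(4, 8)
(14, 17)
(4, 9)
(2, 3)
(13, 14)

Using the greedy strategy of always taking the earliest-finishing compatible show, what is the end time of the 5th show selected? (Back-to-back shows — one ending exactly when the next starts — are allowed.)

17

Greedy by earliest finish: after sorting by end time, pick each interval compatible with the last pick.
Sorted by end: (2,3)  (2,4)  (0,5)  (4,6)  (6,7)  (4,8)  (4,9)  (13,14)  (13,15)  (12,16)  (14,17)
take (2,3); skip (0,5); take (4,6); take (6,7); skip (4,8); skip (4,9); take (13,14); skip (12,16); take (14,17).
Selected: (2,3) (4,6) (6,7) (13,14) (14,17)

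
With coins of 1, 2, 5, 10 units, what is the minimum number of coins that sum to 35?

4

35 − 3×10→5 − 1×5→0
Total coins = 3 + 1 = 4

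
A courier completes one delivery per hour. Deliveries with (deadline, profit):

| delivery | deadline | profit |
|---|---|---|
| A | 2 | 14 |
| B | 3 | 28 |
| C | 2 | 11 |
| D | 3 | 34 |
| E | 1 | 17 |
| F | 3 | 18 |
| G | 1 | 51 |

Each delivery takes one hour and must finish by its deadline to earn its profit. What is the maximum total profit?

Profit order: G=51 D=34 B=28 F=18 E=17 A=14 C=11
Assign: G→slot 1, D→slot 3, B→slot 2, F skipped, E skipped, A skipped, C skipped.
Slots: [1:G] [2:B] [3:D]
Profit = 51 + 28 + 34 = 113

113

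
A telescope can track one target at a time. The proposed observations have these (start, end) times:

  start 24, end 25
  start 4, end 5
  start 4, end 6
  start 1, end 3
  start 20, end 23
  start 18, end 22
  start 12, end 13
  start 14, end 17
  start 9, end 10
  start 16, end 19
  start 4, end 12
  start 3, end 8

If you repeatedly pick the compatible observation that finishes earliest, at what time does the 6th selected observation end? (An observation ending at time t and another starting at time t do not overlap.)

Sort by end time and greedily take each interval whose start is ≥ the last chosen end.
Sorted by end: (1,3)  (4,5)  (4,6)  (3,8)  (9,10)  (4,12)  (12,13)  (14,17)  (16,19)  (18,22)  (20,23)  (24,25)
take (1,3); take (4,5); skip (4,6); skip (3,8); take (9,10); skip (4,12); take (12,13); take (14,17); take (18,22); skip (20,23); take (24,25).
Selected: (1,3) (4,5) (9,10) (12,13) (14,17) (18,22) (24,25)

22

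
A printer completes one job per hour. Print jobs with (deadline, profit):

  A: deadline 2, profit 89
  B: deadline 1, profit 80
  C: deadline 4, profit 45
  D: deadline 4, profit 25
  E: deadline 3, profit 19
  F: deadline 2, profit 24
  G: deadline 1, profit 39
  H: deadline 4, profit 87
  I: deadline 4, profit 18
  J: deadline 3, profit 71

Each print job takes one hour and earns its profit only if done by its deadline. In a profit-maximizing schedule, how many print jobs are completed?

By profit: A(d2,89), H(d4,87), B(d1,80), J(d3,71), C(d4,45), G(d1,39), D(d4,25), F(d2,24), E(d3,19), I(d4,18)
A→slot 2; H→slot 4; B→slot 1; J→slot 3; C skipped; G skipped; D skipped; F skipped; E skipped; I skipped.
4 of 10 scheduled.

4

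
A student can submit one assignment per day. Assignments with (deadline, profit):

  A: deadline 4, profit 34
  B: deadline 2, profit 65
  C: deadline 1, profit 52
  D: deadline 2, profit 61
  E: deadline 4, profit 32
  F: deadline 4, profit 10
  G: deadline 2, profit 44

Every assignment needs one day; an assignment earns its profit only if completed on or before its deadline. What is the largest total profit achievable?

192

Take jobs in profit order; each goes to the latest open slot no later than its deadline.
By profit: B(d2,65), D(d2,61), C(d1,52), G(d2,44), A(d4,34), E(d4,32), F(d4,10)
B→slot 2; D→slot 1; C skipped; G skipped; A→slot 4; E→slot 3; F skipped.
Profit = 61 + 65 + 32 + 34 = 192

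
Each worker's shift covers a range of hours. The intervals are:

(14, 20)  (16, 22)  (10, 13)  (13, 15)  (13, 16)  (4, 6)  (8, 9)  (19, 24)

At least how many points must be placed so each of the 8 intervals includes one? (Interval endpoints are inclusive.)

Process intervals by earliest right end; each time one isn't hit yet, stab at its right endpoint.
Sorted: [4,6] [8,9] [10,13] [13,15] [13,16] [14,20] [16,22] [19,24]
{[4,6]} hit by 6; {[8,9]} hit by 9; {[10,13],[13,15],[13,16]} hit by 13; {[14,20],[16,22],[19,24]} hit by 20.
Points: 6, 9, 13, 20 (4 total).

4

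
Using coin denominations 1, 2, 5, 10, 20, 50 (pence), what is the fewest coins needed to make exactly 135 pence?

5

Use the largest denomination that fits, subtract, and repeat.
135 − 2×50→35 − 1×20→15 − 1×10→5 − 1×5→0
Total coins = 2 + 1 + 1 + 1 = 5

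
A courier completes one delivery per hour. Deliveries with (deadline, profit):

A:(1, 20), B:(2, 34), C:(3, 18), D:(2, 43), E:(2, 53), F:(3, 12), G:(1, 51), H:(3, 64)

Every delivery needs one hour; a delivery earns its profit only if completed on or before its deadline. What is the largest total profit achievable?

By profit: H(d3,64), E(d2,53), G(d1,51), D(d2,43), B(d2,34), A(d1,20), C(d3,18), F(d3,12)
H→slot 3; E→slot 2; G→slot 1; D skipped; B skipped; A skipped; C skipped; F skipped.
Profit = 51 + 53 + 64 = 168

168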